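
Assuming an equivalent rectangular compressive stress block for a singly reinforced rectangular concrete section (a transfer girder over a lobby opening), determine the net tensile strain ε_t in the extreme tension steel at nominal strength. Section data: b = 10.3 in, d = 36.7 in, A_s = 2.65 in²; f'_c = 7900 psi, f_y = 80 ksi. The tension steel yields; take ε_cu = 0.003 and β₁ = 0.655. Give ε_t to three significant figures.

ε_t ≈ 0.0205

a = A_s f_y/(0.85 f'_c b) = 3.065 in.
β₁ = 0.655, so c = a/β₁ = 3.065/0.655 = 4.679 in.
From the linear strain diagram with ε_cu = 0.003: ε_t = 0.003 (d − c)/c = 0.003 × (36.7 − 4.679)/4.679 = 0.0205.
Since ε_t ≥ 0.005, the section is tension-controlled.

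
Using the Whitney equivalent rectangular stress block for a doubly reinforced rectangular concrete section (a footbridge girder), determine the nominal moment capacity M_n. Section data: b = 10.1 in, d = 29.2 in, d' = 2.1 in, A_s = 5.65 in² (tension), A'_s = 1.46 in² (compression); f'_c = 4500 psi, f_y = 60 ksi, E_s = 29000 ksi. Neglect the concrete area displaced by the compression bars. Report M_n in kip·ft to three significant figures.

M_n ≈ 741 kip·ft

Assume both steels yield.
a = (A_s − A'_s) f_y/(0.85 f'_c b) = (5.65 − 1.46) × 60/(0.85 × 4.5 × 10.1) = 6.507 in.
c = a/β₁ = 6.507/0.825 = 7.887 in; ε'_s = 0.003(c − d')/c = 0.0022 ≥ ε_y = 0.0021, so the compression steel yields.
M_n = (A_s − A'_s) f_y (d − a/2) + A'_s f_y (d − d') = 251.4 × (29.2 − 3.2535) + 87.6 × (29.2 − 2.1) = 6523.0 + 2374.0 = 8897.0 kip·in = 8897.0/12 = 741.42 kip·ft.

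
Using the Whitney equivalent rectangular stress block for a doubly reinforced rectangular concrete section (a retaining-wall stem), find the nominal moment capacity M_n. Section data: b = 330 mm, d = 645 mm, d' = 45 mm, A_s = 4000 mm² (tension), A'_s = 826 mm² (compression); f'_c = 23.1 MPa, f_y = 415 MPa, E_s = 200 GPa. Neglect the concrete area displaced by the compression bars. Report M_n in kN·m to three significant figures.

M_n ≈ 921 kN·m

Assume both tension and compression steel yield.
Net tension couple steel: A_s − A'_s = 3174 mm².
a = (A_s − A'_s) f_y / (0.85 f'_c b) = 1317210/(0.85 × 23.1 × 330) = 203.29 mm.
c = a/β₁ = 203.29/0.85 = 239.16 mm; ε'_s = 0.003(c − d')/c = 0.0024 ≥ f_y/E_s = 0.0021, so compression steel does yield.
M_n = (A_s − A'_s) f_y (d − a/2) + A'_s f_y (d − d') = [1317210 × (645 − 101.645) + 342790 × (645 − 45)] × 10⁻⁶ = 715.71 + 205.67 = 921.38 kN·m.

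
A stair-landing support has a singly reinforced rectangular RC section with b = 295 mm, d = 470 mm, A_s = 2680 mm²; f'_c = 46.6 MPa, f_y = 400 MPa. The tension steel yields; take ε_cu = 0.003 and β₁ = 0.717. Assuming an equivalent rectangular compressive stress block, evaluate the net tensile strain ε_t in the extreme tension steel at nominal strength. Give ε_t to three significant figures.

a = A_s f_y/(0.85 f'_c b) = 91.74 mm.
β₁ = 0.717, so c = a/β₁ = 91.74/0.717 = 127.95 mm.
From the linear strain diagram with ε_cu = 0.003: ε_t = 0.003 (d − c)/c = 0.003 × (470 − 127.95)/127.95 = 0.00802.
Since ε_t ≥ 0.005, the section is tension-controlled.

ε_t ≈ 0.00802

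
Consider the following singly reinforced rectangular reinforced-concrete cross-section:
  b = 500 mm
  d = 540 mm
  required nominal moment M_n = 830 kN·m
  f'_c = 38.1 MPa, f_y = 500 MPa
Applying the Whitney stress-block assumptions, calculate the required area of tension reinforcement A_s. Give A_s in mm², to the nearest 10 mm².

A_s ≈ 3410 mm²

With M_n = 0.85 f'_c a b (d − a/2), solve the quadratic for a:
a = d − √(d² − 2M_n/(0.85 f'_c b)) = 540 − √(540² − 2 × 830×10⁶/(0.85 × 38.1 × 500)) = 105.16 mm.
A_s = 0.85 f'_c a b / f_y = 0.85 × 38.1 × 105.16 × 500 / 500 = 3405.6 mm².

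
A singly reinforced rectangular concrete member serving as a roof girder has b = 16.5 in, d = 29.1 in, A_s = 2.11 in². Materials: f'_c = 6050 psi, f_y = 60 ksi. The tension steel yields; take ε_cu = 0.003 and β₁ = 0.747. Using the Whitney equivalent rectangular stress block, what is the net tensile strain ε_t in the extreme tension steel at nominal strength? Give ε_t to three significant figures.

a = A_s f_y/(0.85 f'_c b) = 1.492 in.
β₁ = 0.747, so c = a/β₁ = 1.492/0.747 = 1.997 in.
From the linear strain diagram with ε_cu = 0.003: ε_t = 0.003 (d − c)/c = 0.003 × (29.1 − 1.997)/1.997 = 0.0407.
Since ε_t ≥ 0.005, the section is tension-controlled.

ε_t ≈ 0.0407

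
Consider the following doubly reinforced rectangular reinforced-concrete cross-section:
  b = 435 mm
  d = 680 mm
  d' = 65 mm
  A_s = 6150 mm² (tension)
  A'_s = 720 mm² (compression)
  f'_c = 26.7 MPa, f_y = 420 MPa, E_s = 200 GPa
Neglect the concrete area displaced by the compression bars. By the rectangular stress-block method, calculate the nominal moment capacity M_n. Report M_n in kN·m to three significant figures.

Assume both tension and compression steel yield.
Net tension couple steel: A_s − A'_s = 5430 mm².
a = (A_s − A'_s) f_y / (0.85 f'_c b) = 2280600/(0.85 × 26.7 × 435) = 231.01 mm.
c = a/β₁ = 231.01/0.85 = 271.78 mm; ε'_s = 0.003(c − d')/c = 0.0023 ≥ f_y/E_s = 0.0021, so compression steel does yield.
M_n = (A_s − A'_s) f_y (d − a/2) + A'_s f_y (d − d') = [2280600 × (680 − 115.505) + 302400 × (680 − 65)] × 10⁻⁶ = 1287.39 + 185.98 = 1473.37 kN·m.

M_n ≈ 1470 kN·m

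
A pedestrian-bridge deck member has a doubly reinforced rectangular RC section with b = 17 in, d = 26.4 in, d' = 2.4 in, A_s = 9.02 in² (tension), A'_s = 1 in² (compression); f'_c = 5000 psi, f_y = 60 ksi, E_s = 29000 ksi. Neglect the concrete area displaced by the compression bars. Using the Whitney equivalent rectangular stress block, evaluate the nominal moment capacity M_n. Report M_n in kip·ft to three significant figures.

Assume both steels yield.
a = (A_s − A'_s) f_y/(0.85 f'_c b) = (9.02 − 1) × 60/(0.85 × 5 × 17) = 6.660 in.
c = a/β₁ = 6.660/0.8 = 8.325 in; ε'_s = 0.003(c − d')/c = 0.0021 ≥ ε_y = 0.0021, so the compression steel yields.
M_n = (A_s − A'_s) f_y (d − a/2) + A'_s f_y (d − d') = 481.2 × (26.4 − 3.33) + 60 × (26.4 − 2.4) = 11101.3 + 1440.0 = 12541.3 kip·in = 12541.3/12 = 1045.11 kip·ft.

M_n ≈ 1050 kip·ft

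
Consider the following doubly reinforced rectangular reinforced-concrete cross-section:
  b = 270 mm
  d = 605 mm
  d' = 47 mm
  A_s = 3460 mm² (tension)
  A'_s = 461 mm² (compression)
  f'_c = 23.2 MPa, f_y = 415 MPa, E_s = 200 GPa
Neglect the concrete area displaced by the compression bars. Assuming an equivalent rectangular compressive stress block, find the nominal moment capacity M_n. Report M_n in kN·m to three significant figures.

M_n ≈ 714 kN·m

Assume both tension and compression steel yield.
Net tension couple steel: A_s − A'_s = 2999 mm².
a = (A_s − A'_s) f_y / (0.85 f'_c b) = 1244585/(0.85 × 23.2 × 270) = 233.75 mm.
c = a/β₁ = 233.75/0.85 = 275.00 mm; ε'_s = 0.003(c − d')/c = 0.0025 ≥ f_y/E_s = 0.0021, so compression steel does yield.
M_n = (A_s − A'_s) f_y (d − a/2) + A'_s f_y (d − d') = [1244585 × (605 − 116.875) + 191315 × (605 − 47)] × 10⁻⁶ = 607.51 + 106.75 = 714.26 kN·m.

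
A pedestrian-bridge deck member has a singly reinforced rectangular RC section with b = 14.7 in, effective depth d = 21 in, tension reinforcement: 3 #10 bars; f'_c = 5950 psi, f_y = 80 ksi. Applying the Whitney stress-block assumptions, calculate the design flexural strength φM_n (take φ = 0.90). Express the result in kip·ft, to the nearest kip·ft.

A_s = 3 × 1.27 = 3.81 in².
T = A_s f_y = 3.81 × 80 = 304.8 kips.
a = T/(0.85 f'_c b) = 304.8/(0.85 × 5.95 × 14.7) = 4.100 in.
M_n = T(d − a/2) = 304.8 × (21 − 2.05) = 5776.0 kip·in = 5776.0/12 = 481.33 kip·ft.
φM_n = 0.90 × 481.33 = 433.20 kip·ft.

φM_n ≈ 433 kip·ft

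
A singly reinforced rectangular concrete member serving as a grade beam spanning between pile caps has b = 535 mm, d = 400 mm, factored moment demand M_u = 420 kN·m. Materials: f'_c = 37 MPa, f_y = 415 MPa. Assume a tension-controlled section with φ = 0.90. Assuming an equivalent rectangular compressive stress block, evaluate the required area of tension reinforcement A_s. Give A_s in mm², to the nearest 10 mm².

A_s ≈ 3110 mm²

M_n = M_u/φ = 420/0.90 = 466.667 kN·m.
With M_n = 0.85 f'_c a b (d − a/2), solve the quadratic for a:
a = d − √(d² − 2M_n/(0.85 f'_c b)) = 400 − √(400² − 2 × 466.667×10⁶/(0.85 × 37 × 535)) = 76.69 mm.
A_s = 0.85 f'_c a b / f_y = 0.85 × 37 × 76.69 × 535 / 415 = 3109.3 mm².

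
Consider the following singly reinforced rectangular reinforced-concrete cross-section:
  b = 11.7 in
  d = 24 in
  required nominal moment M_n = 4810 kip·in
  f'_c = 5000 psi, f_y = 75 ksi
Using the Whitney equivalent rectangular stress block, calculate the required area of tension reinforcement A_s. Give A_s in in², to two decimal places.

A_s ≈ 2.94 in²

From M_n = 0.85 f'_c a b (d − a/2):
a = d − √(d² − 2M_n/(0.85 f'_c b)) = 24 − √(24² − 2 × 4810/(0.85 × 5 × 11.7)) = 4.441 in.
A_s = 0.85 f'_c a b / f_y = 0.85 × 5 × 4.441 × 11.7 / 75 = 2.944 in².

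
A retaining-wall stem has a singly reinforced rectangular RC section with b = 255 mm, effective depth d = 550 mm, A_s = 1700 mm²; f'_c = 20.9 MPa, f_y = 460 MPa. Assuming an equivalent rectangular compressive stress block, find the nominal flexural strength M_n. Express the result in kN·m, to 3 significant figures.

M_n ≈ 363 kN·m

T = A_s f_y = 1700 × 460 = 782000 N = 782 kN.
From C = T: a = T/(0.85 f'_c b) = 782000/(0.85 × 20.9 × 255) = 172.62 mm.
M_n = T(d − a/2) = 782 kN × (550 − 86.31) mm = 362.61 kN·m.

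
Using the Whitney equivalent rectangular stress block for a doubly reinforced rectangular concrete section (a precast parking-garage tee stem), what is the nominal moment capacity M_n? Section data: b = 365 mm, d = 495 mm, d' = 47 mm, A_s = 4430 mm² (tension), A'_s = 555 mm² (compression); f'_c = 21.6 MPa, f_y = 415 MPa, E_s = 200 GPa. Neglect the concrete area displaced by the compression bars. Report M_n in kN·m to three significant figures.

Assume both tension and compression steel yield.
Net tension couple steel: A_s − A'_s = 3875 mm².
a = (A_s − A'_s) f_y / (0.85 f'_c b) = 1608125/(0.85 × 21.6 × 365) = 239.97 mm.
c = a/β₁ = 239.97/0.85 = 282.32 mm; ε'_s = 0.003(c − d')/c = 0.0025 ≥ f_y/E_s = 0.0021, so compression steel does yield.
M_n = (A_s − A'_s) f_y (d − a/2) + A'_s f_y (d − d') = [1608125 × (495 − 119.985) + 230325 × (495 − 47)] × 10⁻⁶ = 603.07 + 103.19 = 706.26 kN·m.

M_n ≈ 706 kN·m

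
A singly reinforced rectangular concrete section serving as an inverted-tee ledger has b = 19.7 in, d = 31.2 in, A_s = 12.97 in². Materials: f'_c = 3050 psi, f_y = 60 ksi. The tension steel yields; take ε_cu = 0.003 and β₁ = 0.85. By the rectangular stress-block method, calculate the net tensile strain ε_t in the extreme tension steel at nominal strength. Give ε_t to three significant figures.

ε_t ≈ 0.00222

a = A_s f_y/(0.85 f'_c b) = 15.237 in.
β₁ = 0.85, so c = a/β₁ = 15.237/0.85 = 17.926 in.
From the linear strain diagram with ε_cu = 0.003: ε_t = 0.003 (d − c)/c = 0.003 × (31.2 − 17.926)/17.926 = 0.00222.
ε_t < 0.004 — the section is over-reinforced for flexure under ACI limits.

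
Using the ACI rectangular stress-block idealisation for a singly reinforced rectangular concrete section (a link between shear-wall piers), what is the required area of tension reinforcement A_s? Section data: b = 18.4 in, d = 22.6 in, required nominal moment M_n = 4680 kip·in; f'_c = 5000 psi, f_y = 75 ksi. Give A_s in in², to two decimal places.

A_s ≈ 2.95 in²

From M_n = 0.85 f'_c a b (d − a/2):
a = d − √(d² − 2M_n/(0.85 f'_c b)) = 22.6 − √(22.6² − 2 × 4680/(0.85 × 5 × 18.4)) = 2.825 in.
A_s = 0.85 f'_c a b / f_y = 0.85 × 5 × 2.825 × 18.4 / 75 = 2.946 in².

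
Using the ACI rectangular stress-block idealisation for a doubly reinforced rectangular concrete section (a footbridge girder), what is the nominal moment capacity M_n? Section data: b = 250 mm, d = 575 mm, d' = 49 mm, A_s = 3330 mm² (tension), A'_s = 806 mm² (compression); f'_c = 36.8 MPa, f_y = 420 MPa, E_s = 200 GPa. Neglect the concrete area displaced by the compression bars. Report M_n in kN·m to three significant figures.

Assume both tension and compression steel yield.
Net tension couple steel: A_s − A'_s = 2524 mm².
a = (A_s − A'_s) f_y / (0.85 f'_c b) = 1060080/(0.85 × 36.8 × 250) = 135.56 mm.
c = a/β₁ = 135.56/0.787 = 172.25 mm; ε'_s = 0.003(c − d')/c = 0.0021 ≥ f_y/E_s = 0.0021, so compression steel does yield.
M_n = (A_s − A'_s) f_y (d − a/2) + A'_s f_y (d − d') = [1060080 × (575 − 67.78) + 338520 × (575 − 49)] × 10⁻⁶ = 537.69 + 178.06 = 715.75 kN·m.

M_n ≈ 716 kN·m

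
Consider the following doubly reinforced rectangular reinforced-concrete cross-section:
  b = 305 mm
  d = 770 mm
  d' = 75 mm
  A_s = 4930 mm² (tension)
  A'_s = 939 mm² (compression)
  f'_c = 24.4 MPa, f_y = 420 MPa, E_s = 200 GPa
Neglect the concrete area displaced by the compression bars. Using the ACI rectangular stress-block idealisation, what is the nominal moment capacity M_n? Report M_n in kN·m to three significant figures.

M_n ≈ 1340 kN·m

Assume both tension and compression steel yield.
Net tension couple steel: A_s − A'_s = 3991 mm².
a = (A_s − A'_s) f_y / (0.85 f'_c b) = 1676220/(0.85 × 24.4 × 305) = 264.99 mm.
c = a/β₁ = 264.99/0.85 = 311.75 mm; ε'_s = 0.003(c − d')/c = 0.0023 ≥ f_y/E_s = 0.0021, so compression steel does yield.
M_n = (A_s − A'_s) f_y (d − a/2) + A'_s f_y (d − d') = [1676220 × (770 − 132.495) + 394380 × (770 − 75)] × 10⁻⁶ = 1068.60 + 274.09 = 1342.69 kN·m.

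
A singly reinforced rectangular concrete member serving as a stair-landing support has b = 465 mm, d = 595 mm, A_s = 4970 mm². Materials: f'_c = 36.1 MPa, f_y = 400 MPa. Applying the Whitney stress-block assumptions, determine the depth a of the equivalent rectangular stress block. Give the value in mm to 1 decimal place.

T = A_s f_y = 4970 × 400 = 1988000 N = 1988 kN.
Setting C = 0.85 f'_c a b equal to T: a = 1988000/(0.85 × 36.1 × 465) = 139.3 mm.

a ≈ 139.3 mm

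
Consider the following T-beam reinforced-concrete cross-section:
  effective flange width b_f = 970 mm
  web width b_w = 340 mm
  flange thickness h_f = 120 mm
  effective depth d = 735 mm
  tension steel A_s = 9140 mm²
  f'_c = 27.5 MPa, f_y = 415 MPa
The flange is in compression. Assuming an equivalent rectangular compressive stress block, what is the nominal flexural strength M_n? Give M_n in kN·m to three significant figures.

Tension: T = A_s f_y = 9140 × 415 = 3793100 N.
Try a within the flange: a = T/(0.85 f'_c b_f) = 3793100/(0.85 × 27.5 × 970) = 167.29 mm.
a = 167.29 > h_f = 120 mm: the block extends into the web. Split into flange-overhang and web parts.
C_f = 0.85 f'_c (b_f − b_w) h_f = 0.85 × 27.5 × (970 − 340) × 120 = 1767150 N.
Remaining web compression depth: a_w = (T − C_f)/(0.85 f'_c b_w) = (3793100 − 1767150)/(0.85 × 27.5 × 340) = 254.92 mm.
M_n = C_f(d − h_f/2) + (T − C_f)(d − a_w/2) = 1767150 × (735 − 60) + 2025950 × (735 − 127.46) = 1192.83 + 1230.85 = 2423.68 × 10⁶ N·mm.
M_n = 2423.68 kN·m.

M_n ≈ 2420 kN·m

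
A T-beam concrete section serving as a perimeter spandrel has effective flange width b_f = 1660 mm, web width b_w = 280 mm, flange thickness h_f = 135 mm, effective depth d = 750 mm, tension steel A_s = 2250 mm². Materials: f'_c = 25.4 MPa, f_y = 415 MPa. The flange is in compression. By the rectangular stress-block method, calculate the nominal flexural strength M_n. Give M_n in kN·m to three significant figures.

Tension: T = A_s f_y = 2250 × 415 = 933750 N.
Try a within the flange: a = T/(0.85 f'_c b_f) = 933750/(0.85 × 25.4 × 1660) = 26.05 mm.
Since a = 26.05 ≤ h_f = 135 mm, the stress block lies entirely in the flange; analyse as a rectangular beam of width b_f.
M_n = T(d − a/2) = 933750 × (750 − 13.025) = 688.15 × 10⁶ N·mm.
M_n = 688.15 kN·m.

M_n ≈ 688 kN·m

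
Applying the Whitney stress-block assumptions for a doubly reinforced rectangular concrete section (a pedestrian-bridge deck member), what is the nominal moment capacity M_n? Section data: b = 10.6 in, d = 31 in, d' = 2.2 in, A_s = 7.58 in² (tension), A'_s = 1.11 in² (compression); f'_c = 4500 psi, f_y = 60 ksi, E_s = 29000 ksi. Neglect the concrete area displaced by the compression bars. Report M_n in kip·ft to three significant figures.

M_n ≈ 1010 kip·ft

Assume both steels yield.
a = (A_s − A'_s) f_y/(0.85 f'_c b) = (7.58 − 1.11) × 60/(0.85 × 4.5 × 10.6) = 9.575 in.
c = a/β₁ = 9.575/0.825 = 11.606 in; ε'_s = 0.003(c − d')/c = 0.0024 ≥ ε_y = 0.0021, so the compression steel yields.
M_n = (A_s − A'_s) f_y (d − a/2) + A'_s f_y (d − d') = 388.2 × (31 − 4.7875) + 66.6 × (31 − 2.2) = 10175.7 + 1918.1 = 12093.8 kip·in = 12093.8/12 = 1007.82 kip·ft.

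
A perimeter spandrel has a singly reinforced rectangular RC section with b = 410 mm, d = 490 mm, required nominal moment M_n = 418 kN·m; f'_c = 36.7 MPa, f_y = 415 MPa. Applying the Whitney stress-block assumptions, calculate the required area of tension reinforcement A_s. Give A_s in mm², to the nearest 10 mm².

With M_n = 0.85 f'_c a b (d − a/2), solve the quadratic for a:
a = d − √(d² − 2M_n/(0.85 f'_c b)) = 490 − √(490² − 2 × 418×10⁶/(0.85 × 36.7 × 410)) = 71.99 mm.
A_s = 0.85 f'_c a b / f_y = 0.85 × 36.7 × 71.99 × 410 / 415 = 2218.7 mm².

A_s ≈ 2220 mm²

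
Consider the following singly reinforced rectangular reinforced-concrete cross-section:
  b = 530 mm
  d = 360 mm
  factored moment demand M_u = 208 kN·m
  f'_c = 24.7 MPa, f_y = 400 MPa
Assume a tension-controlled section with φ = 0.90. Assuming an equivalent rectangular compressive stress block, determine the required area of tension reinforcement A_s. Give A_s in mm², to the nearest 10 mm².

M_n = M_u/φ = 208/0.90 = 231.111 kN·m.
With M_n = 0.85 f'_c a b (d − a/2), solve the quadratic for a:
a = d − √(d² − 2M_n/(0.85 f'_c b)) = 360 − √(360² − 2 × 231.111×10⁶/(0.85 × 24.7 × 530)) = 63.25 mm.
A_s = 0.85 f'_c a b / f_y = 0.85 × 24.7 × 63.25 × 530 / 400 = 1759.5 mm².

A_s ≈ 1760 mm²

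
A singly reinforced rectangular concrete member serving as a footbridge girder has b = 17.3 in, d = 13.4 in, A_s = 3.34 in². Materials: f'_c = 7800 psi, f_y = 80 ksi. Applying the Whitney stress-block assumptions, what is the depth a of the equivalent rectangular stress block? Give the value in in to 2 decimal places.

T = A_s f_y = 3.34 × 80 = 267.2 kips.
a = T/(0.85 f'_c b) = 267.2/(0.85 × 7.8 × 17.3) = 2.33 in.

a ≈ 2.33 in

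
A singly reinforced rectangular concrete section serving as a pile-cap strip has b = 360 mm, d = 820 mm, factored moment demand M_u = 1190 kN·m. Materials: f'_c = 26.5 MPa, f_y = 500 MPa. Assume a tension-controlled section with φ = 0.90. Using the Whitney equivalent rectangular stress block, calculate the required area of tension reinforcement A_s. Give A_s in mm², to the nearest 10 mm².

A_s ≈ 3760 mm²

M_n = M_u/φ = 1190/0.90 = 1322.22 kN·m.
With M_n = 0.85 f'_c a b (d − a/2), solve the quadratic for a:
a = d − √(d² − 2M_n/(0.85 f'_c b)) = 820 − √(820² − 2 × 1322.22×10⁶/(0.85 × 26.5 × 360)) = 231.54 mm.
A_s = 0.85 f'_c a b / f_y = 0.85 × 26.5 × 231.54 × 360 / 500 = 3755.1 mm².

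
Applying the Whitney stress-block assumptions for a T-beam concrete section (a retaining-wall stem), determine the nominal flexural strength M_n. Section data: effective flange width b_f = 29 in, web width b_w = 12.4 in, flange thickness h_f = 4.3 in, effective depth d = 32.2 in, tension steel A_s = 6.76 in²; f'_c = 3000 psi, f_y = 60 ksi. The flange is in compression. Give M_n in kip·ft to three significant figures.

M_n ≈ 990 kip·ft

Tension: T = A_s f_y = 6.76 × 60 = 405.6 kips.
Try a within the flange: a = T/(0.85 f'_c b_f) = 405.6/(0.85 × 3 × 29) = 5.485 in.
a = 5.485 > h_f = 4.3 in: the block extends into the web. Split into flange-overhang and web parts.
C_f = 0.85 f'_c (b_f − b_w) h_f = 0.85 × 3 × (29 − 12.4) × 4.3 = 182.0 kips.
Remaining web compression depth: a_w = (T − C_f)/(0.85 f'_c b_w) = (405.6 − 182.0)/(0.85 × 3 × 12.4) = 7.071 in.
M_n = C_f(d − h_f/2) + (T − C_f)(d − a_w/2) = 182.0 × (32.2 − 2.15) + 223.6 × (32.2 − 3.5355) = 5469.1 + 6409.4 = 11878.5 kip·in.
M_n = 11878.5/12 = 989.88 kip·ft.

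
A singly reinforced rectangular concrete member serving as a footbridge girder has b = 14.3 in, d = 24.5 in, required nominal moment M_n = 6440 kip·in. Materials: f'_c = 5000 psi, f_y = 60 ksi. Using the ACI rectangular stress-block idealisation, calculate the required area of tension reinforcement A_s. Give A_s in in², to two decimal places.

A_s ≈ 4.86 in²

From M_n = 0.85 f'_c a b (d − a/2):
a = d − √(d² − 2M_n/(0.85 f'_c b)) = 24.5 − √(24.5² − 2 × 6440/(0.85 × 5 × 14.3)) = 4.794 in.
A_s = 0.85 f'_c a b / f_y = 0.85 × 5 × 4.794 × 14.3 / 60 = 4.856 in².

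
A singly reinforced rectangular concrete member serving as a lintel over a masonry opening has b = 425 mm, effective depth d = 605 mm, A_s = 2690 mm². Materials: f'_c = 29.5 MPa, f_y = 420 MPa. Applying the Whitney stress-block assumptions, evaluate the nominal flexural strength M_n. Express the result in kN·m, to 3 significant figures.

M_n ≈ 624 kN·m

T = A_s f_y = 2690 × 420 = 1129800 N = 1129.8 kN.
From C = T: a = T/(0.85 f'_c b) = 1129800/(0.85 × 29.5 × 425) = 106.02 mm.
M_n = T(d − a/2) = 1129.8 kN × (605 − 53.01) mm = 623.64 kN·m.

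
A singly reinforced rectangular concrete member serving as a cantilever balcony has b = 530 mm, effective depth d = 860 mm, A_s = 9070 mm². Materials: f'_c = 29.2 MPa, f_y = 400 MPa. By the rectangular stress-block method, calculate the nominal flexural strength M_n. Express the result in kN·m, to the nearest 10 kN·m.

T = A_s f_y = 9070 × 400 = 3628000 N = 3628 kN.
From C = T: a = T/(0.85 f'_c b) = 3628000/(0.85 × 29.2 × 530) = 275.80 mm.
M_n = T(d − a/2) = 3628 kN × (860 − 137.9) mm = 2619.78 kN·m.

M_n ≈ 2620 kN·m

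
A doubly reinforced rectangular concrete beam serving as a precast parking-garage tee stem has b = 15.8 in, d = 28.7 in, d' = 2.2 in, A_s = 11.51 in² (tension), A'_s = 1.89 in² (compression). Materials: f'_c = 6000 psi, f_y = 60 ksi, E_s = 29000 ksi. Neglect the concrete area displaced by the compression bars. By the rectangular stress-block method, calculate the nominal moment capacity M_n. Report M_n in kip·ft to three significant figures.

Assume both steels yield.
a = (A_s − A'_s) f_y/(0.85 f'_c b) = (11.51 − 1.89) × 60/(0.85 × 6 × 15.8) = 7.163 in.
c = a/β₁ = 7.163/0.75 = 9.551 in; ε'_s = 0.003(c − d')/c = 0.0023 ≥ ε_y = 0.0021, so the compression steel yields.
M_n = (A_s − A'_s) f_y (d − a/2) + A'_s f_y (d − d') = 577.2 × (28.7 − 3.5815) + 113.4 × (28.7 − 2.2) = 14498.4 + 3005.1 = 17503.5 kip·in = 17503.5/12 = 1458.63 kip·ft.

M_n ≈ 1460 kip·ft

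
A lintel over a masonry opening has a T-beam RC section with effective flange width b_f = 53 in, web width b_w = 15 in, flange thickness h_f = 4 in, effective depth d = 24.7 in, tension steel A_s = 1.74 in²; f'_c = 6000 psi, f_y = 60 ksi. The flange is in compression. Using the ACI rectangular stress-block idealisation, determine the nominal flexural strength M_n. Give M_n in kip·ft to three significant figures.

Tension: T = A_s f_y = 1.74 × 60 = 104.4 kips.
Try a within the flange: a = T/(0.85 f'_c b_f) = 104.4/(0.85 × 6 × 53) = 0.386 in.
Since a = 0.386 ≤ h_f = 4 in, the stress block lies entirely in the flange; analyse as a rectangular beam of width b_f.
M_n = T(d − a/2) = 104.4 × (24.7 − 0.193) = 2558.5 kip·in.
M_n = 2558.5/12 = 213.21 kip·ft.

M_n ≈ 213 kip·ft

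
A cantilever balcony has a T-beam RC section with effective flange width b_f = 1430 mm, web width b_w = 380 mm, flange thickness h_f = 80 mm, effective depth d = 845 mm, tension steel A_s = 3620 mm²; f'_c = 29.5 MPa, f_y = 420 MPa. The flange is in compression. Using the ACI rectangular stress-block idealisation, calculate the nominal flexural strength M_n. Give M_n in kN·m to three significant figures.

Tension: T = A_s f_y = 3620 × 420 = 1520400 N.
Try a within the flange: a = T/(0.85 f'_c b_f) = 1520400/(0.85 × 29.5 × 1430) = 42.40 mm.
Since a = 42.40 ≤ h_f = 80 mm, the stress block lies entirely in the flange; analyse as a rectangular beam of width b_f.
M_n = T(d − a/2) = 1520400 × (845 − 21.2) = 1252.51 × 10⁶ N·mm.
M_n = 1252.51 kN·m.

M_n ≈ 1250 kN·m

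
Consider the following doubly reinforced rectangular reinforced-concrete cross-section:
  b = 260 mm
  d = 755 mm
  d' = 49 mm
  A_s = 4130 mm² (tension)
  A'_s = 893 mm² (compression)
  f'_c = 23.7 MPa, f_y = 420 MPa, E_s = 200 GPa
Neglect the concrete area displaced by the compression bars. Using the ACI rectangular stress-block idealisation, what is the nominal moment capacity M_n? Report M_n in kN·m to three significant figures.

Assume both tension and compression steel yield.
Net tension couple steel: A_s − A'_s = 3237 mm².
a = (A_s − A'_s) f_y / (0.85 f'_c b) = 1359540/(0.85 × 23.7 × 260) = 259.57 mm.
c = a/β₁ = 259.57/0.85 = 305.38 mm; ε'_s = 0.003(c − d')/c = 0.0025 ≥ f_y/E_s = 0.0021, so compression steel does yield.
M_n = (A_s − A'_s) f_y (d − a/2) + A'_s f_y (d − d') = [1359540 × (755 − 129.785) + 375060 × (755 − 49)] × 10⁻⁶ = 850.00 + 264.79 = 1114.79 kN·m.

M_n ≈ 1110 kN·m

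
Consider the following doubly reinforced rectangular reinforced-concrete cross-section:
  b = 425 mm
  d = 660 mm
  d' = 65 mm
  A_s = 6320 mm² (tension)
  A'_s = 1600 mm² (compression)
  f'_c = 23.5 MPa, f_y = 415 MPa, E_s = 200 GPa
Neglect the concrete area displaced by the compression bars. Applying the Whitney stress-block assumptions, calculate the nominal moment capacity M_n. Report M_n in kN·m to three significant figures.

Assume both tension and compression steel yield.
Net tension couple steel: A_s − A'_s = 4720 mm².
a = (A_s − A'_s) f_y / (0.85 f'_c b) = 1958800/(0.85 × 23.5 × 425) = 230.74 mm.
c = a/β₁ = 230.74/0.85 = 271.46 mm; ε'_s = 0.003(c − d')/c = 0.0023 ≥ f_y/E_s = 0.0021, so compression steel does yield.
M_n = (A_s − A'_s) f_y (d − a/2) + A'_s f_y (d − d') = [1958800 × (660 − 115.37) + 664000 × (660 − 65)] × 10⁻⁶ = 1066.82 + 395.08 = 1461.90 kN·m.

M_n ≈ 1460 kN·m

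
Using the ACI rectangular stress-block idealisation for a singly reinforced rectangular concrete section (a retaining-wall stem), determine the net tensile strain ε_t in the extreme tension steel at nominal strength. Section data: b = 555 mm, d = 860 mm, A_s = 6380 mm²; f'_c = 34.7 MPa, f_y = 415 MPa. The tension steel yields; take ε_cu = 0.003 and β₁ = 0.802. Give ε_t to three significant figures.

a = A_s f_y/(0.85 f'_c b) = 161.74 mm.
β₁ = 0.802, so c = a/β₁ = 161.74/0.802 = 201.67 mm.
From the linear strain diagram with ε_cu = 0.003: ε_t = 0.003 (d − c)/c = 0.003 × (860 − 201.67)/201.67 = 0.00979.
Since ε_t ≥ 0.005, the section is tension-controlled.

ε_t ≈ 0.00979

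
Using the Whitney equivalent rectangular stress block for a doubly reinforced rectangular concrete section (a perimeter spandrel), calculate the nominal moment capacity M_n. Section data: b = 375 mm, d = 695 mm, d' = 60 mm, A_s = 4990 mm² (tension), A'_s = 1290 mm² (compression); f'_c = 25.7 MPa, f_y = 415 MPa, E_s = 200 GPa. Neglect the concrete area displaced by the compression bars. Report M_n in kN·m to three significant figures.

M_n ≈ 1260 kN·m

Assume both tension and compression steel yield.
Net tension couple steel: A_s − A'_s = 3700 mm².
a = (A_s − A'_s) f_y / (0.85 f'_c b) = 1535500/(0.85 × 25.7 × 375) = 187.44 mm.
c = a/β₁ = 187.44/0.85 = 220.52 mm; ε'_s = 0.003(c − d')/c = 0.0022 ≥ f_y/E_s = 0.0021, so compression steel does yield.
M_n = (A_s − A'_s) f_y (d − a/2) + A'_s f_y (d − d') = [1535500 × (695 − 93.72) + 535350 × (695 − 60)] × 10⁻⁶ = 923.27 + 339.95 = 1263.22 kN·m.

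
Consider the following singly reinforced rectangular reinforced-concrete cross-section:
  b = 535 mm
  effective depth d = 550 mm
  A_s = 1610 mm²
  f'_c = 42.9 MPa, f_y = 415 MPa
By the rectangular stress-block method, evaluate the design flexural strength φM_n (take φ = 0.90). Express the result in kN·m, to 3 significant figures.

φM_n ≈ 320 kN·m

T = A_s f_y = 1610 × 415 = 668150 N = 668.15 kN.
From C = T: a = T/(0.85 f'_c b) = 668150/(0.85 × 42.9 × 535) = 34.25 mm.
M_n = T(d − a/2) = 668.15 kN × (550 − 17.125) mm = 356.04 kN·m.
φM_n = 0.90 × 356.04 = 320.44 kN·m.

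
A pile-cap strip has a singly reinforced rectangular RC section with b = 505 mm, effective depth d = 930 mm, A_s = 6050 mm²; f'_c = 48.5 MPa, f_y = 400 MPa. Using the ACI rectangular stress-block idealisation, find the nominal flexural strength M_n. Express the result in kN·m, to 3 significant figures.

M_n ≈ 2110 kN·m

T = A_s f_y = 6050 × 400 = 2420000 N = 2420 kN.
From C = T: a = T/(0.85 f'_c b) = 2420000/(0.85 × 48.5 × 505) = 116.24 mm.
M_n = T(d − a/2) = 2420 kN × (930 − 58.12) mm = 2109.95 kN·m.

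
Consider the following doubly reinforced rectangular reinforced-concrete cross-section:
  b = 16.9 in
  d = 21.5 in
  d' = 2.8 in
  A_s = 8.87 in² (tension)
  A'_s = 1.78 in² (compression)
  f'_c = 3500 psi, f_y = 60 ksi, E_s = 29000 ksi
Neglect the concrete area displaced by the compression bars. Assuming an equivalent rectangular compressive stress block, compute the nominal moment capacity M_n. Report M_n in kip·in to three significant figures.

M_n ≈ 9340 kip·in

Assume both steels yield.
a = (A_s − A'_s) f_y/(0.85 f'_c b) = (8.87 − 1.78) × 60/(0.85 × 3.5 × 16.9) = 8.461 in.
c = a/β₁ = 8.461/0.85 = 9.954 in; ε'_s = 0.003(c − d')/c = 0.0022 ≥ ε_y = 0.0021, so the compression steel yields.
M_n = (A_s − A'_s) f_y (d − a/2) + A'_s f_y (d − d') = 425.4 × (21.5 − 4.2305) + 106.8 × (21.5 − 2.8) = 7346.4 + 1997.2 = 9343.6 kip·in.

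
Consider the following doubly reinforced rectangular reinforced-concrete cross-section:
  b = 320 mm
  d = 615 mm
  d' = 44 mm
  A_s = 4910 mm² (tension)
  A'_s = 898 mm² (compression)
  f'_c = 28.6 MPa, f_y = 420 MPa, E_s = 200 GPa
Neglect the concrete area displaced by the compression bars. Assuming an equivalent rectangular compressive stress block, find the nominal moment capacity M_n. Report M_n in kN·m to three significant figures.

M_n ≈ 1070 kN·m

Assume both tension and compression steel yield.
Net tension couple steel: A_s − A'_s = 4012 mm².
a = (A_s − A'_s) f_y / (0.85 f'_c b) = 1685040/(0.85 × 28.6 × 320) = 216.61 mm.
c = a/β₁ = 216.61/0.846 = 256.04 mm; ε'_s = 0.003(c − d')/c = 0.0025 ≥ f_y/E_s = 0.0021, so compression steel does yield.
M_n = (A_s − A'_s) f_y (d − a/2) + A'_s f_y (d − d') = [1685040 × (615 − 108.305) + 377160 × (615 − 44)] × 10⁻⁶ = 853.80 + 215.36 = 1069.16 kN·m.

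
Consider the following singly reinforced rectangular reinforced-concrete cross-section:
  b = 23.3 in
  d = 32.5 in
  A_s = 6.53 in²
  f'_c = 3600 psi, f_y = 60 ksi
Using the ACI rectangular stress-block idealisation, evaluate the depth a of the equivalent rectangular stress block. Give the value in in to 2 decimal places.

a ≈ 5.50 in

T = A_s f_y = 6.53 × 60 = 391.8 kips.
a = T/(0.85 f'_c b) = 391.8/(0.85 × 3.6 × 23.3) = 5.50 in.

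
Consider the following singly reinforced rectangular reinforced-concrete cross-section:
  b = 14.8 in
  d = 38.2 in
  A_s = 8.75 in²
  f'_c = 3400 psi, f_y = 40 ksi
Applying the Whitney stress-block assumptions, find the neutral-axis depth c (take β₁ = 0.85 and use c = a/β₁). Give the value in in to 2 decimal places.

c ≈ 9.63 in

T = A_s f_y = 8.75 × 40 = 350 kips.
a = T/(0.85 f'_c b) = 350/(0.85 × 3.4 × 14.8) = 8.1829 in.
With β₁ = 0.85, c = a/β₁ = 8.1829/0.85 = 9.63 in.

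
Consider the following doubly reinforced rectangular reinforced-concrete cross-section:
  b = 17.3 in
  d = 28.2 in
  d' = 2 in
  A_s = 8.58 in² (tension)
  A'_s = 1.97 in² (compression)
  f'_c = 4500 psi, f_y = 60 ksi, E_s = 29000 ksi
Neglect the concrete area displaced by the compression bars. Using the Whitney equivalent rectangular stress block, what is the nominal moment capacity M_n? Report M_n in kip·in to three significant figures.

Assume both steels yield.
a = (A_s − A'_s) f_y/(0.85 f'_c b) = (8.58 − 1.97) × 60/(0.85 × 4.5 × 17.3) = 5.993 in.
c = a/β₁ = 5.993/0.825 = 7.264 in; ε'_s = 0.003(c − d')/c = 0.0022 ≥ ε_y = 0.0021, so the compression steel yields.
M_n = (A_s − A'_s) f_y (d − a/2) + A'_s f_y (d − d') = 396.6 × (28.2 − 2.9965) + 118.2 × (28.2 − 2) = 9995.7 + 3096.8 = 13092.5 kip·in.

M_n ≈ 13100 kip·in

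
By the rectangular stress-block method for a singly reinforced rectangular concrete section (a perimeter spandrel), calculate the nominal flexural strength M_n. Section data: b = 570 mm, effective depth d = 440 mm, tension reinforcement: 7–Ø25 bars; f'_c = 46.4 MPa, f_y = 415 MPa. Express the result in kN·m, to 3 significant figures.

A_s = 7 × 491 = 3437 mm².
T = A_s f_y = 3437 × 415 = 1426355 N = 1426.355 kN.
From C = T: a = T/(0.85 f'_c b) = 1426355/(0.85 × 46.4 × 570) = 63.45 mm.
M_n = T(d − a/2) = 1426.355 kN × (440 − 31.725) mm = 582.35 kN·m.

M_n ≈ 582 kN·m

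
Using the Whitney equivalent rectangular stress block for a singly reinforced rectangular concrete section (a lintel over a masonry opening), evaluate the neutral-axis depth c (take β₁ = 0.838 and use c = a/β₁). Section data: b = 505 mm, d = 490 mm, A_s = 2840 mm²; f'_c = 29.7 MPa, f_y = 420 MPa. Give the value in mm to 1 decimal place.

c ≈ 111.6 mm

T = A_s f_y = 2840 × 420 = 1192800 N = 1192.8 kN.
Setting C = 0.85 f'_c a b equal to T: a = 1192800/(0.85 × 29.7 × 505) = 93.562 mm.
With β₁ = 0.838, c = a/β₁ = 93.562/0.838 = 111.6 mm.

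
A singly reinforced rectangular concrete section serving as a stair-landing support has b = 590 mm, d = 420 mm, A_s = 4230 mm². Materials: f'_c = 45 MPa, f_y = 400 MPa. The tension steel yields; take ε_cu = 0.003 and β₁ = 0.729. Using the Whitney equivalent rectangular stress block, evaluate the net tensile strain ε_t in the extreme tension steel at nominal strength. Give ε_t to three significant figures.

ε_t ≈ 0.00925

a = A_s f_y/(0.85 f'_c b) = 74.98 mm.
β₁ = 0.729, so c = a/β₁ = 74.98/0.729 = 102.85 mm.
From the linear strain diagram with ε_cu = 0.003: ε_t = 0.003 (d − c)/c = 0.003 × (420 − 102.85)/102.85 = 0.00925.
Since ε_t ≥ 0.005, the section is tension-controlled.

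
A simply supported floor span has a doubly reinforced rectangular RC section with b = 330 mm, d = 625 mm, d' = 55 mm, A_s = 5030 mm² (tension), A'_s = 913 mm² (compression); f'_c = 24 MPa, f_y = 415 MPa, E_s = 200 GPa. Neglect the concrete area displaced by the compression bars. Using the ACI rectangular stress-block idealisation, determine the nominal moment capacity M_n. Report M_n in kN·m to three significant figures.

Assume both tension and compression steel yield.
Net tension couple steel: A_s − A'_s = 4117 mm².
a = (A_s − A'_s) f_y / (0.85 f'_c b) = 1708555/(0.85 × 24 × 330) = 253.80 mm.
c = a/β₁ = 253.80/0.85 = 298.59 mm; ε'_s = 0.003(c − d')/c = 0.0024 ≥ f_y/E_s = 0.0021, so compression steel does yield.
M_n = (A_s − A'_s) f_y (d − a/2) + A'_s f_y (d − d') = [1708555 × (625 − 126.9) + 378895 × (625 − 55)] × 10⁻⁶ = 851.03 + 215.97 = 1067.00 kN·m.

M_n ≈ 1070 kN·m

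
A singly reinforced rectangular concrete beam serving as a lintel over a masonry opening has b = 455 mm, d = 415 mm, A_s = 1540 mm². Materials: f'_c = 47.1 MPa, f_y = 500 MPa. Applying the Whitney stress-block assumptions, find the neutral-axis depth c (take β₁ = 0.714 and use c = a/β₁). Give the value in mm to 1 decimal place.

T = A_s f_y = 1540 × 500 = 770000 N = 770 kN.
Setting C = 0.85 f'_c a b equal to T: a = 770000/(0.85 × 47.1 × 455) = 42.271 mm.
With β₁ = 0.714, c = a/β₁ = 42.271/0.714 = 59.2 mm.

c ≈ 59.2 mm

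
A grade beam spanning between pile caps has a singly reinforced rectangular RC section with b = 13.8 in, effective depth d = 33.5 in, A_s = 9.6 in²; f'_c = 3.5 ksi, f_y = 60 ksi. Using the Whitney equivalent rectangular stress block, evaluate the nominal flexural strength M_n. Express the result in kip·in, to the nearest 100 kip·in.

M_n ≈ 15300 kip·in

T = A_s f_y = 9.6 × 60 = 576 kips.
a = T/(0.85 f'_c b) = 576/(0.85 × 3.5 × 13.8) = 14.030 in.
M_n = T(d − a/2) = 576 × (33.5 − 7.015) = 15255.4 kip·in.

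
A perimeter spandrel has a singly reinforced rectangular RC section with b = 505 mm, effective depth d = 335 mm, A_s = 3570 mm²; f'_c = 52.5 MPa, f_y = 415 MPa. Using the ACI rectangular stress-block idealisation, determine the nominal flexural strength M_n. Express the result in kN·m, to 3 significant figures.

M_n ≈ 448 kN·m

T = A_s f_y = 3570 × 415 = 1481550 N = 1481.55 kN.
From C = T: a = T/(0.85 f'_c b) = 1481550/(0.85 × 52.5 × 505) = 65.74 mm.
M_n = T(d − a/2) = 1481.55 kN × (335 − 32.87) mm = 447.62 kN·m.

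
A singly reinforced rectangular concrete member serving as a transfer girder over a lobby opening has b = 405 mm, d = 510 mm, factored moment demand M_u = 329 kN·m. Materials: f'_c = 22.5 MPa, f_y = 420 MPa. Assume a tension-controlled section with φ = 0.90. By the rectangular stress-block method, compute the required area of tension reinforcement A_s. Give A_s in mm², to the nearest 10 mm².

M_n = M_u/φ = 329/0.90 = 365.556 kN·m.
With M_n = 0.85 f'_c a b (d − a/2), solve the quadratic for a:
a = d − √(d² − 2M_n/(0.85 f'_c b)) = 510 − √(510² − 2 × 365.556×10⁶/(0.85 × 22.5 × 405)) = 102.93 mm.
A_s = 0.85 f'_c a b / f_y = 0.85 × 22.5 × 102.93 × 405 / 420 = 1898.2 mm².

A_s ≈ 1900 mm²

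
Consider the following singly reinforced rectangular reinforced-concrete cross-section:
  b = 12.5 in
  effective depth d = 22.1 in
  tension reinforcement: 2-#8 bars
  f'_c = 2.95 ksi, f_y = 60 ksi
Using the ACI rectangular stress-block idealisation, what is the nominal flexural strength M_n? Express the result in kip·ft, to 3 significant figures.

A_s = 2 × 0.79 = 1.58 in².
T = A_s f_y = 1.58 × 60 = 94.8 kips.
a = T/(0.85 f'_c b) = 94.8/(0.85 × 2.95 × 12.5) = 3.025 in.
M_n = T(d − a/2) = 94.8 × (22.1 − 1.5125) = 1951.7 kip·in = 1951.7/12 = 162.64 kip·ft.

M_n ≈ 163 kip·ft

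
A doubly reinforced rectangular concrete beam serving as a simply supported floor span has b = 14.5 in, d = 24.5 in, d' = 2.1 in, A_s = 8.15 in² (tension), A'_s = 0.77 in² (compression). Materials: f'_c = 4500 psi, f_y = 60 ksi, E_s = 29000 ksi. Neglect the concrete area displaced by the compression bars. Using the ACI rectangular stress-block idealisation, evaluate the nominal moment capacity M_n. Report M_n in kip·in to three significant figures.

Assume both steels yield.
a = (A_s − A'_s) f_y/(0.85 f'_c b) = (8.15 − 0.77) × 60/(0.85 × 4.5 × 14.5) = 7.984 in.
c = a/β₁ = 7.984/0.825 = 9.678 in; ε'_s = 0.003(c − d')/c = 0.0023 ≥ ε_y = 0.0021, so the compression steel yields.
M_n = (A_s − A'_s) f_y (d − a/2) + A'_s f_y (d − d') = 442.8 × (24.5 − 3.992) + 46.2 × (24.5 − 2.1) = 9080.9 + 1034.9 = 10115.8 kip·in.

M_n ≈ 10100 kip·in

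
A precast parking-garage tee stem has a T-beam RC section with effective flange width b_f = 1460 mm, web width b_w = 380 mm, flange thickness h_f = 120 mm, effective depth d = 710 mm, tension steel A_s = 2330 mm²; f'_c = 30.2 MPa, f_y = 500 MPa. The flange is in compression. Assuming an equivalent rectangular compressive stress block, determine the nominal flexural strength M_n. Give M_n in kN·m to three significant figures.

M_n ≈ 809 kN·m

Tension: T = A_s f_y = 2330 × 500 = 1165000 N.
Try a within the flange: a = T/(0.85 f'_c b_f) = 1165000/(0.85 × 30.2 × 1460) = 31.08 mm.
Since a = 31.08 ≤ h_f = 120 mm, the stress block lies entirely in the flange; analyse as a rectangular beam of width b_f.
M_n = T(d − a/2) = 1165000 × (710 − 15.54) = 809.05 × 10⁶ N·mm.
M_n = 809.05 kN·m.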